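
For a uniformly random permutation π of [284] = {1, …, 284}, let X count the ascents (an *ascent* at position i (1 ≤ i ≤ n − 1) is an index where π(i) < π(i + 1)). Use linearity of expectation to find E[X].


Write X = Σ X_I over i = 1, …, 283, with X_I the indicator of one ascent.
There are 283 indicators.
For each fixed i, the pair (π(i), π(i+1)) is a uniformly random ordered pair of distinct values from {1, …, 284}; by symmetry P[π(i) < π(i+1)] = 1/2.
By linearity: E[X] = 283 · (1/2) = (284 − 1) · (1/2) = 283/2 ≈ 141.50000.

E[X] = 283/2 = 141.50000.


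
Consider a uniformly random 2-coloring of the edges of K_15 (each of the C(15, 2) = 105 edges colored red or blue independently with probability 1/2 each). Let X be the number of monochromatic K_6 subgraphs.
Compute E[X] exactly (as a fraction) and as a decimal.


Let X = Σ_S X_S over the C(15, 6) = 5005 subsets S of size 6, where X_S = 1 if the K_6 on S is monochromatic.
For a fixed S, the K_6 on S has C(6, 2) = 15 edges. P[all 15 edges red] = (1/2)^15, and likewise for blue, so P[monochromatic] = 2·(1/2)^15 = 2^{1 − 15} = 1/16384.
By linearity of expectation: E[X] = C(15, 6) · 2^{1 − 15} = 5005 · 1/16384 = 5005/16384.
Numerically: E[X] ≈ 0.305481.

E[X] = C(15,6)·2^(1−C(6,2)) = 5005/16384 ≈ 0.305481.


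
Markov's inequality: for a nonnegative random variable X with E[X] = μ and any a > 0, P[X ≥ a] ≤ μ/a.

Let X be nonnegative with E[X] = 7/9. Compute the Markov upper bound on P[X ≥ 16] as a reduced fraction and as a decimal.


μ = E[X] = 7/9, a = 16.
Markov: P[X ≥ 16] ≤ μ/a = (7/9)/16 = 7/144.
Numerically: ≈ 0.049.
(Since a = 16 > μ = 0.778, the bound 7/144 is < 1 and informative.)

P[X ≥ 16] ≤ 7/144 ≈ 0.049.


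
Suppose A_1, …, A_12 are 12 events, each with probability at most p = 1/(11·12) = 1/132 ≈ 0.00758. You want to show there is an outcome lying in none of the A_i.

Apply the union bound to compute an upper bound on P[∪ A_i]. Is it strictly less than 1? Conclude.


Union bound: P[∪_{i=1}^{12} A_i] ≤ Σ_i P[A_i] ≤ 12·p = 12·(1/132) = 1/11.
Numerically: 1/11 ≈ 0.09091.
Is 1/11 < 1? YES.
Since P[∪ A_i] ≤ 1/11 < 1, the complement has P[∩ A_i^c] ≥ 1 − 1/11 = 10/11 > 0, so some outcome avoids every A_i.

12·p = 1/11 ≈ 0.09091; existence CERTIFIED by the union bound.


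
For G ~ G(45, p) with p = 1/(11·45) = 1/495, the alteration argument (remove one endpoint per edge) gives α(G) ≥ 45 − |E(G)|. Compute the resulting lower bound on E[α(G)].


E[|E(G)|] = C(45, 2)·p = 990 · (1/495) = 2.
E[α(G)] ≥ n − E[|E(G)|] = 45 − 2 = 43.
Numerically: ≈ 43.0000.
(This is only a lower bound; the true E[α(G)] may be larger.)

E[α(G)] ≥ 43 ≈ 43.0000.


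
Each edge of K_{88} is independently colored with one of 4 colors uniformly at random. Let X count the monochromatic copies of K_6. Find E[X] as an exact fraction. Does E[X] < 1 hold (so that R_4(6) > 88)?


E[X] = C(88, 6) · 4^{1 − 15} = 541931236 · 4^{−14} = 541931236/268435456.
As a reduced fraction: E[X] = 135482809/67108864 ≈ 2.0189.
Is E[X] < 1? NO.
Since E[X] ≥ 1, the first-moment bound is inconclusive at n = 88; it does NOT by itself certify R_4(6) > 88.

E[X] = 135482809/67108864 ≈ 2.0189; E[X] ≥ 1; first-moment method inconclusive here.


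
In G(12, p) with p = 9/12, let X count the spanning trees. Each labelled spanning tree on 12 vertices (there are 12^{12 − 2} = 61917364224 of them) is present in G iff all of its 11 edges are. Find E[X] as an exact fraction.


K_12 has 12^{12 − 2} = 61917364224 labelled spanning trees.
For each such spanning tree H, let X_H = 1 if all 11 edges of H are present in G. Then P[X_H = 1] = p^{11} = (3/4)^{11} = 177147/4194304.
Summing the indicators: E[X] = Σ_H E[X_H] = 61917364224 · p^{11} = 61917364224 · 177147/4194304 = 10460353203/4.
Numerically: E[X] ≈ 2.6151e+09.

E[X] = 61917364224 · (3/4)^{11} = 10460353203/4 ≈ 2.6151e+09.


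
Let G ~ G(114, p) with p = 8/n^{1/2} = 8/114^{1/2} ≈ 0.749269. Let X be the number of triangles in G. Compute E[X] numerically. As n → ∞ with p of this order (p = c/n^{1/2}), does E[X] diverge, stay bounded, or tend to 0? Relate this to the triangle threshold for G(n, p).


Number of potential triangles: C(114, 3) = 240464.
Each occurs with probability p³ ≈ (0.749269)³ ≈ 4.20642049e-01.
By linearity: E[X] = C(114, 3)·p³ ≈ 240464 · 4.20642049e-01 ≈ 101149.269601.
Since α = 1/2 < 1, p = c/n^{1/2} ≫ 1/n is above the triangle threshold p ~ 1/n. Asymptotically E[X] ~ (c³/6)·n^{3(1−α)} = (8³/6)·n^{1.5} → ∞; triangles are abundant w.h.p.

E[X] ≈ 101149.269601; in regime p = Θ(1/n^{1/2}) E[X] diverges (above the triangle threshold p ~ 1/n).


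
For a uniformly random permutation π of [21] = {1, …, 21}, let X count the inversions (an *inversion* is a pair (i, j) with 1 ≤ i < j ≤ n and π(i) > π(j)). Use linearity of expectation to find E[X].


Write X = Σ X_I over the C(21, 2) = 210 pairs i < j, with X_I the indicator of one inversion.
There are 210 indicators.
For each fixed pair i < j, the values π(i) and π(j) are two distinct elements of {1, …, 21} in uniformly random order; by symmetry P[π(i) > π(j)] = 1/2.
By linearity: E[X] = 210 · (1/2) = C(21, 2) · (1/2) = 210/2 = 105 ≈ 105.000000.

E[X] = 105 = 105.000000.


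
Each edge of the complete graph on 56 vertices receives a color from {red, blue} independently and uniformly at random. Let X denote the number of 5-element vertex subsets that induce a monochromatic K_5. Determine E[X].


Let X = Σ_S X_S over the C(56, 5) = 3819816 subsets S of size 5, where X_S = 1 if the K_5 on S is monochromatic.
For a fixed S, the K_5 on S has C(5, 2) = 10 edges. P[all 10 edges red] = (1/2)^10, and likewise for blue, so P[monochromatic] = 2·(1/2)^10 = 2^{1 − 10} = 1/512.
By linearity: E[X] = C(56, 5) · 2^{1 − 10} = 3819816 · 1/512 = 477477/64.
Numerically: E[X] ≈ 7460.578125.

E[X] = C(56,5)·2^(1−C(5,2)) = 477477/64 ≈ 7460.578125.


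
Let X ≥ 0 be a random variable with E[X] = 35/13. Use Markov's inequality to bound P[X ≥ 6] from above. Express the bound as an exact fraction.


μ = E[X] = 35/13, a = 6.
Markov: P[X ≥ 6] ≤ μ/a = (35/13)/6 = 35/78.
Numerically: ≈ 0.448718.
(Since a = 6 > μ = 2.692308, the bound 35/78 is < 1 and informative.)

P[X ≥ 6] ≤ 35/78 ≈ 0.448718.


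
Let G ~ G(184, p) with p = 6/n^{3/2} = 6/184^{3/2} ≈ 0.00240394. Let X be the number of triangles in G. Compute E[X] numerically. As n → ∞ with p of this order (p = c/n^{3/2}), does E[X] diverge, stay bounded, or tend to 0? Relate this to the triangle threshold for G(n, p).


Number of potential triangles: C(184, 3) = 1021384.
Each occurs with probability p³ ≈ (0.00240394)³ ≈ 1.38922806e-08.
By linearity: E[X] = C(184, 3)·p³ ≈ 1021384 · 1.38922806e-08 ≈ 0.014189.
Since α = 3/2 > 1, p = c/n^{3/2} = o(1/n) is below the triangle threshold p ~ 1/n. Asymptotically E[X] ~ (c³/6)·n^{3(1−α)} = (6³/6)·n^{-1.5} → 0, so by Markov's inequality G has no triangles w.h.p.

E[X] ≈ 0.014189; in regime p = Θ(1/n^{3/2}) E[X] tends to 0 (below the triangle threshold p ~ 1/n).


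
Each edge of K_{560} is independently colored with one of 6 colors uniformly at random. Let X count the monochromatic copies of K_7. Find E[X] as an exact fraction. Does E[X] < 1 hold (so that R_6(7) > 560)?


E[X] = C(560, 7) · 6^{1 − 21} = 3300169391659920 · 6^{−20} = 3300169391659920/3656158440062976.
As a reduced fraction: E[X] = 68753528992915/76169967501312 ≈ 0.90263.
Is E[X] < 1? YES.
Since E[X] < 1, there exists a 6-coloring of K_{560} with no monochromatic K_7; hence R_6(7) > 560.

E[X] = 68753528992915/76169967501312 ≈ 0.90263; E[X] < 1, so R_6(7) > 560.


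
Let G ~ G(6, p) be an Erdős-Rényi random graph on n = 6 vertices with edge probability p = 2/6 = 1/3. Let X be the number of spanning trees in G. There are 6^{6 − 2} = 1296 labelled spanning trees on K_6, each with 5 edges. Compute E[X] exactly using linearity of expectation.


K_6 has 6^{6 − 2} = 1296 labelled spanning trees.
For each such spanning tree H, let X_H = 1 if all 5 edges of H are present in G. Then P[X_H = 1] = p^{5} = (1/3)^{5} = 1/243.
By linearity of expectation: E[X] = Σ_H E[X_H] = 1296 · p^{5} = 1296 · 1/243 = 16/3.
Numerically: E[X] ≈ 5.33.

E[X] = 1296 · (1/3)^{5} = 16/3 ≈ 5.33.


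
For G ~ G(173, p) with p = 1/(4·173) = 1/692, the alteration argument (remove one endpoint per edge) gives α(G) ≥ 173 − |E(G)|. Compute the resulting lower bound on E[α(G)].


E[|E(G)|] = C(173, 2)·p = 14878 · (1/692) = 43/2.
E[α(G)] ≥ n − E[|E(G)|] = 173 − 43/2 = 303/2.
Numerically: ≈ 151.500.
(This is only a lower bound; the true E[α(G)] may be larger.)

E[α(G)] ≥ 303/2 ≈ 151.500.


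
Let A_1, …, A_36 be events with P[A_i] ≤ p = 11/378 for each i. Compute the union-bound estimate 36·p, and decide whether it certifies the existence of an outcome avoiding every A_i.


Union bound: P[∪_{i=1}^{36} A_i] ≤ Σ_i P[A_i] ≤ 36·p = 36·(11/378) = 22/21.
Numerically: 22/21 ≈ 1.047619.
Is 22/21 < 1? NO.
Since the bound 22/21 is ≥ 1, the union bound is uninformative here; it does NOT by itself certify existence.

36·p = 22/21 ≈ 1.047619; existence NOT certified by the union bound.


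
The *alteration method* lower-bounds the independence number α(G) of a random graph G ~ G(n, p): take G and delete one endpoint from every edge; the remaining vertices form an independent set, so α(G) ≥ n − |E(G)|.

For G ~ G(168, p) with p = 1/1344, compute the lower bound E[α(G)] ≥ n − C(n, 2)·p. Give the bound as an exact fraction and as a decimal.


E[|E(G)|] = C(168, 2)·p = 14028 · (1/1344) = 167/16.
E[α(G)] ≥ n − E[|E(G)|] = 168 − 167/16 = 2521/16.
Numerically: ≈ 157.5625.
(This is only a lower bound; the true E[α(G)] may be larger.)

E[α(G)] ≥ 2521/16 ≈ 157.5625.


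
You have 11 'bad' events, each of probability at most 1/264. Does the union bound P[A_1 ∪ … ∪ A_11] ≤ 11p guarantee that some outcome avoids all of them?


Union bound: P[∪_{i=1}^{11} A_i] ≤ Σ_i P[A_i] ≤ 11·p = 11·(1/264) = 1/24.
Numerically: 1/24 ≈ 0.0416667.
Is 1/24 < 1? YES.
Since P[∪ A_i] ≤ 1/24 < 1, the complement has P[∩ A_i^c] ≥ 1 − 1/24 = 23/24 > 0, so some outcome avoids every A_i.

11·p = 1/24 ≈ 0.0416667; existence CERTIFIED by the union bound.


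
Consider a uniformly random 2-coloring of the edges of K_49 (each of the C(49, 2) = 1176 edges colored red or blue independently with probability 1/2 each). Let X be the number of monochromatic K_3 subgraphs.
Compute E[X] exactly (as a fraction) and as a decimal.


Let X = Σ_S X_S over the C(49, 3) = 18424 subsets S of size 3, where X_S = 1 if the K_3 on S is monochromatic.
For a fixed S, the K_3 on S has C(3, 2) = 3 edges. P[all 3 edges red] = (1/2)^3, and likewise for blue, so P[monochromatic] = 2·(1/2)^3 = 2^{1 − 3} = 1/4.
Summing: E[X] = C(49, 3) · 2^{1 − 3} = 18424 · 1/4 = 4606.
Numerically: E[X] ≈ 4606.000000.

E[X] = C(49,3)·2^(1−C(3,2)) = 4606 ≈ 4606.000000.


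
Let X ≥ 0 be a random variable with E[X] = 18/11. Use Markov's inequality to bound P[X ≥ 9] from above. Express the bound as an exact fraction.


μ = E[X] = 18/11, a = 9.
Markov: P[X ≥ 9] ≤ μ/a = (18/11)/9 = 2/11.
Numerically: ≈ 0.181818.
(Since a = 9 > μ = 1.636364, the bound 2/11 is < 1 and informative.)

P[X ≥ 9] ≤ 2/11 ≈ 0.181818.


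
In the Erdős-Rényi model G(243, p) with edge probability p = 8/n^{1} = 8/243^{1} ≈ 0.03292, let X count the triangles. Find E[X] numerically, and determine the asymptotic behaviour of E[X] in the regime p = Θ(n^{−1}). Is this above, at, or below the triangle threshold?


Number of potential triangles: C(243, 3) = 2362041.
Each occurs with probability p³ ≈ (0.03292)³ ≈ 3.568216e-05.
By linearity: E[X] = C(243, 3)·p³ ≈ 2362041 · 3.568216e-05 ≈ 84.2827.
Here α = 1, so p = 8/n is exactly at the triangle threshold p ~ 1/n. Asymptotically E[X] → c³/6 = 8³/6 = 256/3 ≈ 85.3333, a bounded constant. In this regime the triangle count is asymptotically Poisson(c³/6).

E[X] ≈ 84.2827; in regime p = Θ(1/n^{1}) E[X] stays bounded (at the triangle threshold p ~ 1/n).


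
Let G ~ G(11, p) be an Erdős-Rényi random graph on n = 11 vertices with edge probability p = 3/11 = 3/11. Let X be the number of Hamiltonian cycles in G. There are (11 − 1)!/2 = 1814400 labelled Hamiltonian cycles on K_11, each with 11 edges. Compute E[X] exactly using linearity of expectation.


K_11 has (11 − 1)!/2 = 1814400 labelled Hamiltonian cycles.
For each such Hamiltonian cycle H, let X_H = 1 if all 11 edges of H are present in G. Then P[X_H = 1] = p^{11} = (3/11)^{11} = 177147/285311670611.
By linearity: E[X] = Σ_H E[X_H] = 1814400 · p^{11} = 1814400 · 177147/285311670611 = 321415516800/285311670611.
Numerically: E[X] ≈ 1.13.

E[X] = 1814400 · (3/11)^{11} = 321415516800/285311670611 ≈ 1.13.


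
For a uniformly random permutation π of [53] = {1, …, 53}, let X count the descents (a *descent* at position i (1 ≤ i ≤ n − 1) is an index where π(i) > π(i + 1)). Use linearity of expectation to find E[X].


Write X = Σ X_I over i = 1, …, 52, with X_I the indicator of one descent.
There are 52 indicators.
For each fixed i, the pair (π(i), π(i+1)) is a uniformly random ordered pair of distinct values from {1, …, 53}; by symmetry P[π(i) > π(i+1)] = 1/2.
By linearity: E[X] = 52 · (1/2) = (53 − 1) · (1/2) = 26 ≈ 26.000.

E[X] = 26 = 26.000.


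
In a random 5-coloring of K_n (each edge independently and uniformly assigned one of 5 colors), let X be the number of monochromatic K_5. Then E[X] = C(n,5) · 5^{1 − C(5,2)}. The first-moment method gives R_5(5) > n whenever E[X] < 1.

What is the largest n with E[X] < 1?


We need C(n, 5) · 5^{1 − 10} < 1, i.e. C(n, 5) < 5^{10 − 1} = 1953125.
Check values of n near the boundary:
  n = 45: C(45, 5) = 1221759; 1221759 < 1953125? YES
  n = 46: C(46, 5) = 1370754; 1370754 < 1953125? YES
  n = 47: C(47, 5) = 1533939; 1533939 < 1953125? YES
  n = 48: C(48, 5) = 1712304; 1712304 < 1953125? YES
  n = 49: C(49, 5) = 1906884; 1906884 < 1953125? YES
  n = 50: C(50, 5) = 2118760; 2118760 < 1953125? NO
The largest n with C(n, 5) < 1953125 is n = 49 (where E[X] = 1906884/1953125 ≈ 0.9763246). Hence R_5(5) > 49, i.e. R_5(5) ≥ 50.

Largest n = 49; hence R_5(5) > 49.


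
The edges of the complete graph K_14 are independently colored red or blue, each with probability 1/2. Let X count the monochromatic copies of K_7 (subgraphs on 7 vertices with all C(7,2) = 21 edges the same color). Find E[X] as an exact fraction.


Let X = Σ_S X_S over the C(14, 7) = 3432 subsets S of size 7, where X_S = 1 if the K_7 on S is monochromatic.
For a fixed S, the K_7 on S has C(7, 2) = 21 edges. P[all 21 edges red] = (1/2)^21, and likewise for blue, so P[monochromatic] = 2·(1/2)^21 = 2^{1 − 21} = 1/1048576.
Summing: E[X] = C(14, 7) · 2^{1 − 21} = 3432 · 1/1048576 = 429/131072.
Numerically: E[X] ≈ 0.0033.

E[X] = C(14,7)·2^(1−C(7,2)) = 429/131072 ≈ 0.0033.


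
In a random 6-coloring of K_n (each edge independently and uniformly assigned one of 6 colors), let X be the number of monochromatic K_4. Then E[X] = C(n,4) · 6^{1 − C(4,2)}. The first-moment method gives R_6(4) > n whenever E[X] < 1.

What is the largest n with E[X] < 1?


We need C(n, 4) · 6^{1 − 6} < 1, i.e. C(n, 4) < 6^{6 − 1} = 7776.
Check values of n near the boundary:
  n = 20: C(20, 4) = 4845; 4845 < 7776? YES
  n = 21: C(21, 4) = 5985; 5985 < 7776? YES
  n = 22: C(22, 4) = 7315; 7315 < 7776? YES
  n = 23: C(23, 4) = 8855; 8855 < 7776? NO
  n = 24: C(24, 4) = 10626; 10626 < 7776? NO
The largest n with C(n, 4) < 7776 is n = 22 (where E[X] = 7315/7776 ≈ 0.94072). Hence R_6(4) > 22, i.e. R_6(4) ≥ 23.

Largest n = 22; hence R_6(4) > 22.


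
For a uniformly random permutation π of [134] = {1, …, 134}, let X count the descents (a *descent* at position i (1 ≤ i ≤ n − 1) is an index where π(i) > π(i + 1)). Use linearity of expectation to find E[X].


Write X = Σ X_I over i = 1, …, 133, with X_I the indicator of one descent.
There are 133 indicators.
For each fixed i, the pair (π(i), π(i+1)) is a uniformly random ordered pair of distinct values from {1, …, 134}; by symmetry P[π(i) > π(i+1)] = 1/2.
By linearity: E[X] = 133 · (1/2) = (134 − 1) · (1/2) = 133/2 ≈ 66.50000.

E[X] = 133/2 = 66.50000.


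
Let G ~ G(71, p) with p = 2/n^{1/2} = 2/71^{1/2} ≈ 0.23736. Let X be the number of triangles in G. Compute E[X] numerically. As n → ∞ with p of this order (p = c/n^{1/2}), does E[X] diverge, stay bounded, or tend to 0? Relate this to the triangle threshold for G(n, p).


Number of potential triangles: C(71, 3) = 57155.
Each occurs with probability p³ ≈ (0.23736)³ ≈ 1.3372188e-02.
By linearity: E[X] = C(71, 3)·p³ ≈ 57155 · 1.3372188e-02 ≈ 764.28739.
Since α = 1/2 < 1, p = c/n^{1/2} ≫ 1/n is above the triangle threshold p ~ 1/n. Asymptotically E[X] ~ (c³/6)·n^{3(1−α)} = (2³/6)·n^{1.5} → ∞; triangles are abundant w.h.p.

E[X] ≈ 764.28739; in regime p = Θ(1/n^{1/2}) E[X] diverges (above the triangle threshold p ~ 1/n).


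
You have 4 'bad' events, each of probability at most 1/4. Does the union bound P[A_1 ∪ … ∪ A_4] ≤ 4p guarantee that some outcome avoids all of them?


Union bound: P[∪_{i=1}^{4} A_i] ≤ Σ_i P[A_i] ≤ 4·p = 4·(1/4) = 1.
Numerically: 1 ≈ 1.000000.
Is 1 < 1? NO.
Since the bound 1 is ≥ 1, the union bound is uninformative here; it does NOT by itself certify existence.

4·p = 1 ≈ 1.000000; existence NOT certified by the union bound.


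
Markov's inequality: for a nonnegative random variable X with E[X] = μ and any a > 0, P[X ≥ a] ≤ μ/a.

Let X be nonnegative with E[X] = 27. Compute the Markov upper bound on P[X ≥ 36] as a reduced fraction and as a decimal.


μ = E[X] = 27, a = 36.
Markov: P[X ≥ 36] ≤ μ/a = (27)/36 = 3/4.
Numerically: ≈ 0.7500.
(Since a = 36 > μ = 27.0000, the bound 3/4 is < 1 and informative.)

P[X ≥ 36] ≤ 3/4 ≈ 0.7500.


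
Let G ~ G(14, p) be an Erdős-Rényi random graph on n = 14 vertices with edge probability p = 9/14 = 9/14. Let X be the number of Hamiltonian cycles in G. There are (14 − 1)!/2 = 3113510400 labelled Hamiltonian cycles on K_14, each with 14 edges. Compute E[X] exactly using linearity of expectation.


K_14 has (14 − 1)!/2 = 3113510400 labelled Hamiltonian cycles.
For each such Hamiltonian cycle H, let X_H = 1 if all 14 edges of H are present in G. Then P[X_H = 1] = p^{14} = (9/14)^{14} = 22876792454961/11112006825558016.
Summing the indicators: E[X] = Σ_H E[X_H] = 3113510400 · p^{14} = 3113510400 · 22876792454961/11112006825558016 = 19873641525435994725/3100448333024.
Numerically: E[X] ≈ 6.41e+06.

E[X] = 3113510400 · (9/14)^{14} = 19873641525435994725/3100448333024 ≈ 6.41e+06.


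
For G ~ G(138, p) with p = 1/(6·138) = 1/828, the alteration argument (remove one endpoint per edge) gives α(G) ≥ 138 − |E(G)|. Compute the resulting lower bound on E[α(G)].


E[|E(G)|] = C(138, 2)·p = 9453 · (1/828) = 137/12.
E[α(G)] ≥ n − E[|E(G)|] = 138 − 137/12 = 1519/12.
Numerically: ≈ 126.5833.
(This is only a lower bound; the true E[α(G)] may be larger.)

E[α(G)] ≥ 1519/12 ≈ 126.5833.


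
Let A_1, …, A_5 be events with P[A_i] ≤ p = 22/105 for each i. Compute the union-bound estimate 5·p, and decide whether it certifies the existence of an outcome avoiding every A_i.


Union bound: P[∪_{i=1}^{5} A_i] ≤ Σ_i P[A_i] ≤ 5·p = 5·(22/105) = 22/21.
Numerically: 22/21 ≈ 1.04762.
Is 22/21 < 1? NO.
Since the bound 22/21 is ≥ 1, the union bound is uninformative here; it does NOT by itself certify existence.

5·p = 22/21 ≈ 1.04762; existence NOT certified by the union bound.


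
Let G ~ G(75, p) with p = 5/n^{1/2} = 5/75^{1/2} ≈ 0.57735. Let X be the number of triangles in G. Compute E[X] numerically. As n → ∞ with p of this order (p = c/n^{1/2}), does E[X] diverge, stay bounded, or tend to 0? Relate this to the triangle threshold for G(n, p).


Number of potential triangles: C(75, 3) = 67525.
Each occurs with probability p³ ≈ (0.57735)³ ≈ 1.92450090e-01.
By linearity: E[X] = C(75, 3)·p³ ≈ 67525 · 1.92450090e-01 ≈ 12995.192309.
Since α = 1/2 < 1, p = c/n^{1/2} ≫ 1/n is above the triangle threshold p ~ 1/n. Asymptotically E[X] ~ (c³/6)·n^{3(1−α)} = (5³/6)·n^{1.5} → ∞; triangles are abundant w.h.p.

E[X] ≈ 12995.192309; in regime p = Θ(1/n^{1/2}) E[X] diverges (above the triangle threshold p ~ 1/n).


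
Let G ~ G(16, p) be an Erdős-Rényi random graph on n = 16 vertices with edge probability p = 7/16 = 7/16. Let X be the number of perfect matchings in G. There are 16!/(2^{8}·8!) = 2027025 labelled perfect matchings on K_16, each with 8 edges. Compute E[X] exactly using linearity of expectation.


K_16 has 16!/(2^{8}·8!) = 2027025 labelled perfect matchings.
For each such perfect matching H, let X_H = 1 if all 8 edges of H are present in G. Then P[X_H = 1] = p^{8} = (7/16)^{8} = 5764801/4294967296.
By linearity: E[X] = Σ_H E[X_H] = 2027025 · p^{8} = 2027025 · 5764801/4294967296 = 11685395747025/4294967296.
Numerically: E[X] ≈ 2720.72.

E[X] = 2027025 · (7/16)^{8} = 11685395747025/4294967296 ≈ 2720.72.


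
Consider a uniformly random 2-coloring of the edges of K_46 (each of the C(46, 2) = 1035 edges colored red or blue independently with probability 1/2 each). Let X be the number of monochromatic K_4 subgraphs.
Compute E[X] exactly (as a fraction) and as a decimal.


Let X = Σ_S X_S over the C(46, 4) = 163185 subsets S of size 4, where X_S = 1 if the K_4 on S is monochromatic.
For a fixed S, the K_4 on S has C(4, 2) = 6 edges. P[all 6 edges red] = (1/2)^6, and likewise for blue, so P[monochromatic] = 2·(1/2)^6 = 2^{1 − 6} = 1/32.
By linearity of expectation: E[X] = C(46, 4) · 2^{1 − 6} = 163185 · 1/32 = 163185/32.
Numerically: E[X] ≈ 5099.5312.

E[X] = C(46,4)·2^(1−C(4,2)) = 163185/32 ≈ 5099.5312.


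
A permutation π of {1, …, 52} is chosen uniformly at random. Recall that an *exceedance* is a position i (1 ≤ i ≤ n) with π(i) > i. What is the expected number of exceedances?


Write X = Σ_{i=1}^{52} X_i, where X_i = 1_{π(i) > i}.
For each fixed i, π(i) is uniform over {1, …, 52} (marginal of a uniform permutation), so P[π(i) > i] = (n − i)/n. Summing: Σ_{i=1}^{52} (n − i)/n = (0 + 1 + … + 51)/52 = 52(52 − 1)/(2·52) = (52 − 1)/2.
Hence E[X] = Σ_{i=1}^{52} (52 − i)/52 = 51/2 ≈ 25.5000.

E[X] = 51/2 = 25.5000.


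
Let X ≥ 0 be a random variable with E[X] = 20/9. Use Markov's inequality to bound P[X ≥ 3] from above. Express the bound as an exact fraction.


μ = E[X] = 20/9, a = 3.
Markov: P[X ≥ 3] ≤ μ/a = (20/9)/3 = 20/27.
Numerically: ≈ 0.7407.
(Since a = 3 > μ = 2.2222, the bound 20/27 is < 1 and informative.)

P[X ≥ 3] ≤ 20/27 ≈ 0.7407.


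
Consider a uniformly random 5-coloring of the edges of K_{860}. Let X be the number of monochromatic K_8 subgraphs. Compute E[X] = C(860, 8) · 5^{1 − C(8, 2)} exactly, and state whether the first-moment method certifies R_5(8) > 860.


E[X] = C(860, 8) · 5^{1 − 28} = 7182671140665308145 · 5^{−27} = 7182671140665308145/7450580596923828125.
As a reduced fraction: E[X] = 1436534228133061629/1490116119384765625 ≈ 0.9640.
Is E[X] < 1? YES.
Since E[X] < 1, there exists a 5-coloring of K_{860} with no monochromatic K_8; hence R_5(8) > 860.

E[X] = 1436534228133061629/1490116119384765625 ≈ 0.9640; E[X] < 1, so R_5(8) > 860.


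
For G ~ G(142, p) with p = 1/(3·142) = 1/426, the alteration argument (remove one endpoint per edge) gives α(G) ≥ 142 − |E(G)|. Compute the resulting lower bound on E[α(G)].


E[|E(G)|] = C(142, 2)·p = 10011 · (1/426) = 47/2.
E[α(G)] ≥ n − E[|E(G)|] = 142 − 47/2 = 237/2.
Numerically: ≈ 118.500.
(This is only a lower bound; the true E[α(G)] may be larger.)

E[α(G)] ≥ 237/2 ≈ 118.500.


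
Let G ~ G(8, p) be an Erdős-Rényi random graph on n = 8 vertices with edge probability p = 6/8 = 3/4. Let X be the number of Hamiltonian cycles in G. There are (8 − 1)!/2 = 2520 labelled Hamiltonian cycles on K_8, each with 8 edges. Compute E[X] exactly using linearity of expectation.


K_8 has (8 − 1)!/2 = 2520 labelled Hamiltonian cycles.
For each such Hamiltonian cycle H, let X_H = 1 if all 8 edges of H are present in G. Then P[X_H = 1] = p^{8} = (3/4)^{8} = 6561/65536.
By linearity: E[X] = Σ_H E[X_H] = 2520 · p^{8} = 2520 · 6561/65536 = 2066715/8192.
Numerically: E[X] ≈ 252.3.

E[X] = 2520 · (3/4)^{8} = 2066715/8192 ≈ 252.3.


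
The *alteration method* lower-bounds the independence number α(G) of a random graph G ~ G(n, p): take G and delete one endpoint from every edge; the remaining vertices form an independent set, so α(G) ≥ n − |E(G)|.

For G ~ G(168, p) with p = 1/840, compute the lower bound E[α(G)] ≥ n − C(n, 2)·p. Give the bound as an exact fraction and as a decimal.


E[|E(G)|] = C(168, 2)·p = 14028 · (1/840) = 167/10.
E[α(G)] ≥ n − E[|E(G)|] = 168 − 167/10 = 1513/10.
Numerically: ≈ 151.300.
(This is only a lower bound; the true E[α(G)] may be larger.)

E[α(G)] ≥ 1513/10 ≈ 151.300.


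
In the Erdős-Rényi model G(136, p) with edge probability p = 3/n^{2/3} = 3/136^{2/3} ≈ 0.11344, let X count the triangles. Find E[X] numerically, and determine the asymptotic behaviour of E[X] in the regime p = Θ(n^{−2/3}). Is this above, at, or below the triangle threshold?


Number of potential triangles: C(136, 3) = 410040.
Each occurs with probability p³ ≈ (0.11344)³ ≈ 1.4597751e-03.
By linearity: E[X] = C(136, 3)·p³ ≈ 410040 · 1.4597751e-03 ≈ 598.56618.
Since α = 2/3 < 1, p = c/n^{2/3} ≫ 1/n is above the triangle threshold p ~ 1/n. Asymptotically E[X] ~ (c³/6)·n^{3(1−α)} = (3³/6)·n^{1} → ∞; triangles are abundant w.h.p.

E[X] ≈ 598.56618; in regime p = Θ(1/n^{2/3}) E[X] diverges (above the triangle threshold p ~ 1/n).


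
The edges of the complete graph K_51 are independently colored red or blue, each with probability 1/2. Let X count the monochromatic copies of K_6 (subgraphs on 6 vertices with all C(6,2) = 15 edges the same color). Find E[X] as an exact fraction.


Let X = Σ_S X_S over the C(51, 6) = 18009460 subsets S of size 6, where X_S = 1 if the K_6 on S is monochromatic.
For a fixed S, the K_6 on S has C(6, 2) = 15 edges. P[all 15 edges red] = (1/2)^15, and likewise for blue, so P[monochromatic] = 2·(1/2)^15 = 2^{1 − 15} = 1/16384.
By linearity: E[X] = C(51, 6) · 2^{1 − 15} = 18009460 · 1/16384 = 4502365/4096.
Numerically: E[X] ≈ 1099.2102.

E[X] = C(51,6)·2^(1−C(6,2)) = 4502365/4096 ≈ 1099.2102.


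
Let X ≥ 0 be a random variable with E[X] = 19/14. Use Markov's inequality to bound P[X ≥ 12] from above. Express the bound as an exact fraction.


μ = E[X] = 19/14, a = 12.
Markov: P[X ≥ 12] ≤ μ/a = (19/14)/12 = 19/168.
Numerically: ≈ 0.113095.
(Since a = 12 > μ = 1.357143, the bound 19/168 is < 1 and informative.)

P[X ≥ 12] ≤ 19/168 ≈ 0.113095.


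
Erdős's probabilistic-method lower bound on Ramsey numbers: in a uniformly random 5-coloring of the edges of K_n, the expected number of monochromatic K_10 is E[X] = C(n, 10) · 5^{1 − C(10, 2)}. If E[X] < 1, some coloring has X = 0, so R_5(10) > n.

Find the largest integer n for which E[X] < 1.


We need C(n, 10) · 5^{1 − 45} < 1, i.e. C(n, 10) < 5^{45 − 1} = 5684341886080801486968994140625.
Check values of n near the boundary:
  n = 5391: C(5391, 10) = 5666344714787188828795213697883; 5666344714787188828795213697883 < 5684341886080801486968994140625? YES
  n = 5392: C(5392, 10) = 5676873040158402483252283957448; 5676873040158402483252283957448 < 5684341886080801486968994140625? YES
  n = 5393: C(5393, 10) = 5687418968154238267170642278008; 5687418968154238267170642278008 < 5684341886080801486968994140625? NO
  n = 5394: C(5394, 10) = 5697982524930156243149785372878; 5697982524930156243149785372878 < 5684341886080801486968994140625? NO
  n = 5395: C(5395, 10) = 5708563736675616143322765475706; 5708563736675616143322765475706 < 5684341886080801486968994140625? NO
The largest n with C(n, 10) < 5684341886080801486968994140625 is n = 5392 (where E[X] = 5676873040158402483252283957448/5684341886080801486968994140625 ≈ 0.998686). Hence R_5(10) > 5392, i.e. R_5(10) ≥ 5393.

Largest n = 5392; hence R_5(10) > 5392.


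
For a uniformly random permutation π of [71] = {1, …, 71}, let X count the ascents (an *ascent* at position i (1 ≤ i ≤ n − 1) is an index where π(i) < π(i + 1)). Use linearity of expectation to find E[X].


Write X = Σ X_I over i = 1, …, 70, with X_I the indicator of one ascent.
There are 70 indicators.
For each fixed i, the pair (π(i), π(i+1)) is a uniformly random ordered pair of distinct values from {1, …, 71}; by symmetry P[π(i) < π(i+1)] = 1/2.
By linearity: E[X] = 70 · (1/2) = (71 − 1) · (1/2) = 35 ≈ 35.000000.

E[X] = 35 = 35.000000.


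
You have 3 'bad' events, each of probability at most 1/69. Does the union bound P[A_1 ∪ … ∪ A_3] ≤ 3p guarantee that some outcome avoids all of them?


Union bound: P[∪_{i=1}^{3} A_i] ≤ Σ_i P[A_i] ≤ 3·p = 3·(1/69) = 1/23.
Numerically: 1/23 ≈ 0.0435.
Is 1/23 < 1? YES.
Since P[∪ A_i] ≤ 1/23 < 1, the complement has P[∩ A_i^c] ≥ 1 − 1/23 = 22/23 > 0, so some outcome avoids every A_i.

3·p = 1/23 ≈ 0.0435; existence CERTIFIED by the union bound.


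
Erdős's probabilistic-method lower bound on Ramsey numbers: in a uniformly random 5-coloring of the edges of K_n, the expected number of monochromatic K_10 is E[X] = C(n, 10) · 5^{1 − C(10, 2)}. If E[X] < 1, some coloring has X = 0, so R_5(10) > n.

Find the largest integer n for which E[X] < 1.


We need C(n, 10) · 5^{1 − 45} < 1, i.e. C(n, 10) < 5^{45 − 1} = 5684341886080801486968994140625.
Check values of n near the boundary:
  n = 5390: C(5390, 10) = 5655833965919099070255434039753; 5655833965919099070255434039753 < 5684341886080801486968994140625? YES
  n = 5391: C(5391, 10) = 5666344714787188828795213697883; 5666344714787188828795213697883 < 5684341886080801486968994140625? YES
  n = 5392: C(5392, 10) = 5676873040158402483252283957448; 5676873040158402483252283957448 < 5684341886080801486968994140625? YES
  n = 5393: C(5393, 10) = 5687418968154238267170642278008; 5687418968154238267170642278008 < 5684341886080801486968994140625? NO
  n = 5394: C(5394, 10) = 5697982524930156243149785372878; 5697982524930156243149785372878 < 5684341886080801486968994140625? NO
  n = 5395: C(5395, 10) = 5708563736675616143322765475706; 5708563736675616143322765475706 < 5684341886080801486968994140625? NO
The largest n with C(n, 10) < 5684341886080801486968994140625 is n = 5392 (where E[X] = 5676873040158402483252283957448/5684341886080801486968994140625 ≈ 0.998686). Hence R_5(10) > 5392, i.e. R_5(10) ≥ 5393.

Largest n = 5392; hence R_5(10) > 5392.


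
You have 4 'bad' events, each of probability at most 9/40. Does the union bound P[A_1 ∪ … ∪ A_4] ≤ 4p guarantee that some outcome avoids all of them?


Union bound: P[∪_{i=1}^{4} A_i] ≤ Σ_i P[A_i] ≤ 4·p = 4·(9/40) = 9/10.
Numerically: 9/10 ≈ 0.9000000.
Is 9/10 < 1? YES.
Since P[∪ A_i] ≤ 9/10 < 1, the complement has P[∩ A_i^c] ≥ 1 − 9/10 = 1/10 > 0, so some outcome avoids every A_i.

4·p = 9/10 ≈ 0.9000000; existence CERTIFIED by the union bound.


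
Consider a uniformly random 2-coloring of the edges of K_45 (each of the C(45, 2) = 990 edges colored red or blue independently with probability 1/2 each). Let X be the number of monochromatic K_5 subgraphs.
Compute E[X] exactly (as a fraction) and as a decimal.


Let X = Σ_S X_S over the C(45, 5) = 1221759 subsets S of size 5, where X_S = 1 if the K_5 on S is monochromatic.
For a fixed S, the K_5 on S has C(5, 2) = 10 edges. P[all 10 edges red] = (1/2)^10, and likewise for blue, so P[monochromatic] = 2·(1/2)^10 = 2^{1 − 10} = 1/512.
Summing: E[X] = C(45, 5) · 2^{1 − 10} = 1221759 · 1/512 = 1221759/512.
Numerically: E[X] ≈ 2386.2480.

E[X] = C(45,5)·2^(1−C(5,2)) = 1221759/512 ≈ 2386.2480.


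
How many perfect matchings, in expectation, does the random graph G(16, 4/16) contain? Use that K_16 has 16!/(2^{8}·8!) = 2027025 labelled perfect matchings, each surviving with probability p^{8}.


K_16 has 16!/(2^{8}·8!) = 2027025 labelled perfect matchings.
For each such perfect matching H, let X_H = 1 if all 8 edges of H are present in G. Then P[X_H = 1] = p^{8} = (1/4)^{8} = 1/65536.
By linearity of expectation: E[X] = Σ_H E[X_H] = 2027025 · p^{8} = 2027025 · 1/65536 = 2027025/65536.
Numerically: E[X] ≈ 30.93.

E[X] = 2027025 · (1/4)^{8} = 2027025/65536 ≈ 30.93.


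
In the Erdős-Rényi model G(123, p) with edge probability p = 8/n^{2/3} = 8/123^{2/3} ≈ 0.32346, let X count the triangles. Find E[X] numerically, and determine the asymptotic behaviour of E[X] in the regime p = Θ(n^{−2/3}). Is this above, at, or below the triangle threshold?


Number of potential triangles: C(123, 3) = 302621.
Each occurs with probability p³ ≈ (0.32346)³ ≈ 3.38422896e-02.
By linearity: E[X] = C(123, 3)·p³ ≈ 302621 · 3.38422896e-02 ≈ 10241.387534.
Since α = 2/3 < 1, p = c/n^{2/3} ≫ 1/n is above the triangle threshold p ~ 1/n. Asymptotically E[X] ~ (c³/6)·n^{3(1−α)} = (8³/6)·n^{1} → ∞; triangles are abundant w.h.p.

E[X] ≈ 10241.387534; in regime p = Θ(1/n^{2/3}) E[X] diverges (above the triangle threshold p ~ 1/n).


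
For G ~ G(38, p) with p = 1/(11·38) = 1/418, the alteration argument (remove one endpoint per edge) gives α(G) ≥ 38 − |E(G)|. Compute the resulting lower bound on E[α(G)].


E[|E(G)|] = C(38, 2)·p = 703 · (1/418) = 37/22.
E[α(G)] ≥ n − E[|E(G)|] = 38 − 37/22 = 799/22.
Numerically: ≈ 36.318182.
(This is only a lower bound; the true E[α(G)] may be larger.)

E[α(G)] ≥ 799/22 ≈ 36.318182.


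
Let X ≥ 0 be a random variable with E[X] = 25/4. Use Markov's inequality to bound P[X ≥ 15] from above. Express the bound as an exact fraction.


μ = E[X] = 25/4, a = 15.
Markov: P[X ≥ 15] ≤ μ/a = (25/4)/15 = 5/12.
Numerically: ≈ 0.416667.
(Since a = 15 > μ = 6.250000, the bound 5/12 is < 1 and informative.)

P[X ≥ 15] ≤ 5/12 ≈ 0.416667.


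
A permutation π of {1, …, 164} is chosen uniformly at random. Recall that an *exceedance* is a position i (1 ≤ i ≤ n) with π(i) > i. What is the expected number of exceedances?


Write X = Σ_{i=1}^{164} X_i, where X_i = 1_{π(i) > i}.
For each fixed i, π(i) is uniform over {1, …, 164} (marginal of a uniform permutation), so P[π(i) > i] = (n − i)/n. Summing: Σ_{i=1}^{164} (n − i)/n = (0 + 1 + … + 163)/164 = 164(164 − 1)/(2·164) = (164 − 1)/2.
Hence E[X] = Σ_{i=1}^{164} (164 − i)/164 = 163/2 ≈ 81.500.

E[X] = 163/2 = 81.500.


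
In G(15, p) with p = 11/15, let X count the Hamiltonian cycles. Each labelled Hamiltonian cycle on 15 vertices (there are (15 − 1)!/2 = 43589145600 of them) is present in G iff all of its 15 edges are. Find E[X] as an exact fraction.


K_15 has (15 − 1)!/2 = 43589145600 labelled Hamiltonian cycles.
For each such Hamiltonian cycle H, let X_H = 1 if all 15 edges of H are present in G. Then P[X_H = 1] = p^{15} = (11/15)^{15} = 4177248169415651/437893890380859375.
By linearity: E[X] = Σ_H E[X_H] = 43589145600 · p^{15} = 43589145600 · 4177248169415651/437893890380859375 = 29972457393249757754368/72081298828125.
Numerically: E[X] ≈ 4.15815e+08.

E[X] = 43589145600 · (11/15)^{15} = 29972457393249757754368/72081298828125 ≈ 4.15815e+08.


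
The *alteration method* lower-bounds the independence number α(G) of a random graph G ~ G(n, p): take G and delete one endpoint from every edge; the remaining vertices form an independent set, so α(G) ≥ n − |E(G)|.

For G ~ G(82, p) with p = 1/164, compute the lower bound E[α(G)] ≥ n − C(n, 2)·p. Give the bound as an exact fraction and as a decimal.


E[|E(G)|] = C(82, 2)·p = 3321 · (1/164) = 81/4.
E[α(G)] ≥ n − E[|E(G)|] = 82 − 81/4 = 247/4.
Numerically: ≈ 61.7500.
(This is only a lower bound; the true E[α(G)] may be larger.)

E[α(G)] ≥ 247/4 ≈ 61.7500.


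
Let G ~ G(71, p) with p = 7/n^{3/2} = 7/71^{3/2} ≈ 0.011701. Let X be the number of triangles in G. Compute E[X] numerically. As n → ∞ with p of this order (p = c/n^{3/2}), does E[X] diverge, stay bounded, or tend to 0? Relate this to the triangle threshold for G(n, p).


Number of potential triangles: C(71, 3) = 57155.
Each occurs with probability p³ ≈ (0.011701)³ ≈ 1.6018858e-06.
By linearity: E[X] = C(71, 3)·p³ ≈ 57155 · 1.6018858e-06 ≈ 0.09156.
Since α = 3/2 > 1, p = c/n^{3/2} = o(1/n) is below the triangle threshold p ~ 1/n. Asymptotically E[X] ~ (c³/6)·n^{3(1−α)} = (7³/6)·n^{-1.5} → 0, so by Markov's inequality G has no triangles w.h.p.

E[X] ≈ 0.09156; in regime p = Θ(1/n^{3/2}) E[X] tends to 0 (below the triangle threshold p ~ 1/n).


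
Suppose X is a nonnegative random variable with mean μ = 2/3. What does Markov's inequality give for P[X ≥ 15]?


μ = E[X] = 2/3, a = 15.
Markov: P[X ≥ 15] ≤ μ/a = (2/3)/15 = 2/45.
Numerically: ≈ 0.04444.
(Since a = 15 > μ = 0.66667, the bound 2/45 is < 1 and informative.)

P[X ≥ 15] ≤ 2/45 ≈ 0.04444.


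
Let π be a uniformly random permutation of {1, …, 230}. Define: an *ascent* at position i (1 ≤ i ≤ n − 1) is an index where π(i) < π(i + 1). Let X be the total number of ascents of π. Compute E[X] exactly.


Write X = Σ X_I over i = 1, …, 229, with X_I the indicator of one ascent.
There are 229 indicators.
For each fixed i, the pair (π(i), π(i+1)) is a uniformly random ordered pair of distinct values from {1, …, 230}; by symmetry P[π(i) < π(i+1)] = 1/2.
By linearity: E[X] = 229 · (1/2) = (230 − 1) · (1/2) = 229/2 ≈ 114.5000.

E[X] = 229/2 = 114.5000.


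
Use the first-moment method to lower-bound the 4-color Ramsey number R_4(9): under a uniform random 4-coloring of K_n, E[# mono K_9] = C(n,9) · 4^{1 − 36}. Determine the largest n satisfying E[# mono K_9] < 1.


We need C(n, 9) · 4^{1 − 36} < 1, i.e. C(n, 9) < 4^{36 − 1} = 1180591620717411303424.
Check values of n near the boundary:
  n = 912: C(912, 9) = 1156095740032081475120; 1156095740032081475120 < 1180591620717411303424? YES
  n = 913: C(913, 9) = 1167605542753639808390; 1167605542753639808390 < 1180591620717411303424? YES
  n = 914: C(914, 9) = 1179217089587653905932; 1179217089587653905932 < 1180591620717411303424? YES
  n = 915: C(915, 9) = 1190931166636537885130; 1190931166636537885130 < 1180591620717411303424? NO
  n = 916: C(916, 9) = 1202748565202942340440; 1202748565202942340440 < 1180591620717411303424? NO
The largest n with C(n, 9) < 1180591620717411303424 is n = 914 (where E[X] = 294804272396913476483/295147905179352825856 ≈ 0.999). Hence R_4(9) > 914, i.e. R_4(9) ≥ 915.

Largest n = 914; hence R_4(9) > 914.


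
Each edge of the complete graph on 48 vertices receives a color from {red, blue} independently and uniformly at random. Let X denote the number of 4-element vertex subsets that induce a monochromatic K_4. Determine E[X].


Let X = Σ_S X_S over the C(48, 4) = 194580 subsets S of size 4, where X_S = 1 if the K_4 on S is monochromatic.
For a fixed S, the K_4 on S has C(4, 2) = 6 edges. P[all 6 edges red] = (1/2)^6, and likewise for blue, so P[monochromatic] = 2·(1/2)^6 = 2^{1 − 6} = 1/32.
By linearity: E[X] = C(48, 4) · 2^{1 − 6} = 194580 · 1/32 = 48645/8.
Numerically: E[X] ≈ 6080.62500.

E[X] = C(48,4)·2^(1−C(4,2)) = 48645/8 ≈ 6080.62500.


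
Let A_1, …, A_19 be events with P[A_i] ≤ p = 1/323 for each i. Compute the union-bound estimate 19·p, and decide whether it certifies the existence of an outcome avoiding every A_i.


Union bound: P[∪_{i=1}^{19} A_i] ≤ Σ_i P[A_i] ≤ 19·p = 19·(1/323) = 1/17.
Numerically: 1/17 ≈ 0.0588235.
Is 1/17 < 1? YES.
Since P[∪ A_i] ≤ 1/17 < 1, the complement has P[∩ A_i^c] ≥ 1 − 1/17 = 16/17 > 0, so some outcome avoids every A_i.

19·p = 1/17 ≈ 0.0588235; existence CERTIFIED by the union bound.
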